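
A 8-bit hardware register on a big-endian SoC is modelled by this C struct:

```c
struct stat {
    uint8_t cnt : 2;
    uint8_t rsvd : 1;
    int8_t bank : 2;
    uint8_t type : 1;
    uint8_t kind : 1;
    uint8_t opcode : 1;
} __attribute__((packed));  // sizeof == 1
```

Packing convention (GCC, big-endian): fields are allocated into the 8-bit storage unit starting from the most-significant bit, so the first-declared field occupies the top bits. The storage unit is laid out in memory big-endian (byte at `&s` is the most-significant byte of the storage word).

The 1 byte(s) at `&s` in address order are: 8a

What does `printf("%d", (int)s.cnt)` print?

[0]=0x8a (big-endian) → word 0x8a
cnt [6+:2] = (word>>6) & 0x3 = 2  ←
rsvd [5+:1] = (word>>5) & 0x1 = 0
bank [3+:2] = (word>>3) & 0x3 = 1
type [2+:1] = (word>>2) & 0x1 = 0
kind [1+:1] = (word>>1) & 0x1 = 1
opcode [0+:1] = (word>>0) & 0x1 = 0

2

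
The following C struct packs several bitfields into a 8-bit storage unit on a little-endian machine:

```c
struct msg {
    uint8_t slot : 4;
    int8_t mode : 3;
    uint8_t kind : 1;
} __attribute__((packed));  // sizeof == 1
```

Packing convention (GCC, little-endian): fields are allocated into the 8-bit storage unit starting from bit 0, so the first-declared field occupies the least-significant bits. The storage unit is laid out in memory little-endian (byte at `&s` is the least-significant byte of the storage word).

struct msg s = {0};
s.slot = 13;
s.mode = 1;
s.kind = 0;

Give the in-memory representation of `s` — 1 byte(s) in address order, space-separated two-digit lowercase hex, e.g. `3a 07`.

1d

slot:4 = 13 → 0xd << 0 → word 0x0d
mode:3 = 1 → 0x1 << 4 → word 0x1d
kind:1 = 0 → 0x0 << 7 → word 0x1d
word = 0x1d → little-endian bytes:
  [0]=0x1d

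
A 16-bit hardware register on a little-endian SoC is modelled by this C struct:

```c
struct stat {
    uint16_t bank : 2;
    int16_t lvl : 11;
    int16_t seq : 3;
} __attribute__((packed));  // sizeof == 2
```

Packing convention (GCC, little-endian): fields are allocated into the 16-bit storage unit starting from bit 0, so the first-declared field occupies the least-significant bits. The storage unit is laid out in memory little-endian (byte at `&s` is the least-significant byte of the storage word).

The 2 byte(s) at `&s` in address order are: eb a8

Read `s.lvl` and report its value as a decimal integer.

[0]=0xeb [1]=0xa8 (little-endian) → word 0xa8eb
bank:2 @ bit 0 → (0xa8eb>>0)&0x3 = 0x3
lvl:11 @ bit 2 → (0xa8eb>>2)&0x7ff = 0x23a  ←
seq:3 @ bit 13 → (0xa8eb>>13)&0x7 = 0x5
lvl signed 11b, MSB=0: value = 570

570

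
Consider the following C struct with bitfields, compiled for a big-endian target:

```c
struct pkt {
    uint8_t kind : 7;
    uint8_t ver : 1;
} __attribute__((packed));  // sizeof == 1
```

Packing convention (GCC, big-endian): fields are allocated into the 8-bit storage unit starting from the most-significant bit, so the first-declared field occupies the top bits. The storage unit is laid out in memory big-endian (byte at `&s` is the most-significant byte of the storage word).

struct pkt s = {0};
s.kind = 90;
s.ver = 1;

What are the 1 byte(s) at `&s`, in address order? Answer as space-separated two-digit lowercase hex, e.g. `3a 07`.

b5

kind (7b) val=90 bits=0x5a at bit 1: 0xb4
ver (1b) val=1 bits=0x1 at bit 0: 0xb5
word = 0xb5 → big-endian bytes:
  [0]=0xb5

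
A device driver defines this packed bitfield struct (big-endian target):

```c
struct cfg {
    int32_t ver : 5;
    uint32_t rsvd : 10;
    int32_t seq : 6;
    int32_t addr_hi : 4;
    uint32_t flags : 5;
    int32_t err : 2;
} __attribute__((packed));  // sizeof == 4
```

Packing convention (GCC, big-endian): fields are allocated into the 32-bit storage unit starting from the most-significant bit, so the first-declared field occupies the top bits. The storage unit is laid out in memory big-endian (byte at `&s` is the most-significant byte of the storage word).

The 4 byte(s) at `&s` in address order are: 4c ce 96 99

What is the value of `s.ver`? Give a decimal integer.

9

[0]=0x4c [1]=0xce [2]=0x96 [3]=0x99 (big-endian) → word 0x4cce9699
ver:5 @ bit 27 → (0x4cce9699>>27)&0x1f = 0x9  ←
rsvd:10 @ bit 17 → (0x4cce9699>>17)&0x3ff = 0x267
seq:6 @ bit 11 → (0x4cce9699>>11)&0x3f = 0x12
addr_hi:4 @ bit 7 → (0x4cce9699>>7)&0xf = 0xd
flags:5 @ bit 2 → (0x4cce9699>>2)&0x1f = 0x6
err:2 @ bit 0 → (0x4cce9699>>0)&0x3 = 0x1
ver signed 5b, MSB=0: value = 9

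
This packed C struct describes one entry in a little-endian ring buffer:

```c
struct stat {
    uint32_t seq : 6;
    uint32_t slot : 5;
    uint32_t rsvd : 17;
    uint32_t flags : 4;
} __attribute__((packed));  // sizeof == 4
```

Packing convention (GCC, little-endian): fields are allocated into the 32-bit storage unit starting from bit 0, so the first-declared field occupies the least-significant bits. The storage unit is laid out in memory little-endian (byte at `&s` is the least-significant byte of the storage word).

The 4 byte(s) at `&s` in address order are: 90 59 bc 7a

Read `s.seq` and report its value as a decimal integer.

[0]=0x90 [1]=0x59 [2]=0xbc [3]=0x7a (little-endian) → word 0x7abc5990
seq [0+:6] = (word>>0) & 0x3f = 16  ←
slot [6+:5] = (word>>6) & 0x1f = 6
rsvd [11+:17] = (word>>11) & 0x1ffff = 87947
flags [28+:4] = (word>>28) & 0xf = 7

16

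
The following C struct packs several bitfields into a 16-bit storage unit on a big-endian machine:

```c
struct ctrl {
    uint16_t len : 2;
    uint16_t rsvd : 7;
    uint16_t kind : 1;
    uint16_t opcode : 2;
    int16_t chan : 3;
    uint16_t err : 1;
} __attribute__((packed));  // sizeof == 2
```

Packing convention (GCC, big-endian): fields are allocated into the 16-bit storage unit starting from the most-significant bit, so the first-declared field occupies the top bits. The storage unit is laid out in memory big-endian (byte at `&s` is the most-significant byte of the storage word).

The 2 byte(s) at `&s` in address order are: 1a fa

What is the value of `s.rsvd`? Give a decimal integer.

[0]=0x1a [1]=0xfa (big-endian) → word 0x1afa
len [14+:2] = (word>>14) & 0x3 = 0
rsvd [7+:7] = (word>>7) & 0x7f = 53  ←
kind [6+:1] = (word>>6) & 0x1 = 1
opcode [4+:2] = (word>>4) & 0x3 = 3
chan [1+:3] = (word>>1) & 0x7 = 5
err [0+:1] = (word>>0) & 0x1 = 0

53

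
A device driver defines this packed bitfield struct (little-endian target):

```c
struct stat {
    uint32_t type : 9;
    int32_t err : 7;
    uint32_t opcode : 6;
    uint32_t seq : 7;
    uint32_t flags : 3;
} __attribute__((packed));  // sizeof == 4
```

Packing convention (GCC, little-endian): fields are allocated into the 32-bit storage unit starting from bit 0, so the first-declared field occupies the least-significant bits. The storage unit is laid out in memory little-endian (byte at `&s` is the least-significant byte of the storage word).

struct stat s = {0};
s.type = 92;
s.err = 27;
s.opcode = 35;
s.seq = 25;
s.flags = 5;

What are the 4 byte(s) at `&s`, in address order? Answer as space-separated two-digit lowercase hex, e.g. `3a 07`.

type:9 = 92 → 0x5c << 0 → word 0x0000005c
err:7 = 27 → 0x1b << 9 → word 0x0000365c
opcode:6 = 35 → 0x23 << 16 → word 0x0023365c
seq:7 = 25 → 0x19 << 22 → word 0x0663365c
flags:3 = 5 → 0x5 << 29 → word 0xa663365c
word = 0xa663365c → little-endian bytes:
  [0]=0x5c  [1]=0x36  [2]=0x63  [3]=0xa6

5c 36 63 a6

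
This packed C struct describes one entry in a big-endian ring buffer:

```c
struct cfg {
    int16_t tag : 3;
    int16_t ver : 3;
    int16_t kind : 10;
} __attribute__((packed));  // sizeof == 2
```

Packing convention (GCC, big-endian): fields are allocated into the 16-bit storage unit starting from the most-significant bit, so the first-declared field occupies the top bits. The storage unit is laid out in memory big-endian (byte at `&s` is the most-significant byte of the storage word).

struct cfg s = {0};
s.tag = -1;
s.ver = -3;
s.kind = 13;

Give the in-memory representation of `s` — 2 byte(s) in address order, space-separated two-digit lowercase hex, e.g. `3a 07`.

[13+:3] tag=-1 & 0x7 = 0x7; word=0xe000
[10+:3] ver=-3 & 0x7 = 0x5; word=0xf400
[0+:10] kind=13 & 0x3ff = 0xd; word=0xf40d
word = 0xf40d → big-endian bytes:
  [0]=0xf4  [1]=0x0d

f4 0d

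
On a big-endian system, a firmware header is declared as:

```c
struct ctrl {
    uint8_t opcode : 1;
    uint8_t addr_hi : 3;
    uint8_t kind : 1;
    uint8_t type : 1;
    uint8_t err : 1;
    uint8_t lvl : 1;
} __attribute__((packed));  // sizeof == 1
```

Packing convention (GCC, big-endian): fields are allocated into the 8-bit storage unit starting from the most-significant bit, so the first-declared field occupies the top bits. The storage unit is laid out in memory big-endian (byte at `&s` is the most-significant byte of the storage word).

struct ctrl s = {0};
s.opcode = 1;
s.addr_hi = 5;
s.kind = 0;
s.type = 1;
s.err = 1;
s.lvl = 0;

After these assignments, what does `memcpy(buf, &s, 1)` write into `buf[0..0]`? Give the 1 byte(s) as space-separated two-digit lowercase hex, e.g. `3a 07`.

d6

opcode (1b) val=1 bits=0x1 at bit 7: 0x80
addr_hi (3b) val=5 bits=0x5 at bit 4: 0xd0
kind (1b) val=0 bits=0x0 at bit 3: 0xd0
type (1b) val=1 bits=0x1 at bit 2: 0xd4
err (1b) val=1 bits=0x1 at bit 1: 0xd6
lvl (1b) val=0 bits=0x0 at bit 0: 0xd6
word = 0xd6 → big-endian bytes:
  [0]=0xd6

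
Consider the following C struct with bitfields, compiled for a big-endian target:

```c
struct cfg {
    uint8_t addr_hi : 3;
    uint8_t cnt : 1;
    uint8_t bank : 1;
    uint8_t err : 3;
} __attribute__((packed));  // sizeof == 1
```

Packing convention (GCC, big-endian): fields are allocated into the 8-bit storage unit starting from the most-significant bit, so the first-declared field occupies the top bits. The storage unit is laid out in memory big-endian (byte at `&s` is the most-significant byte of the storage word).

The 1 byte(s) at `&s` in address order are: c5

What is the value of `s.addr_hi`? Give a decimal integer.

[0]=0xc5 (big-endian) → word 0xc5
addr_hi [5+:3] = (word>>5) & 0x7 = 6  ←
cnt [4+:1] = (word>>4) & 0x1 = 0
bank [3+:1] = (word>>3) & 0x1 = 0
err [0+:3] = (word>>0) & 0x7 = 5

6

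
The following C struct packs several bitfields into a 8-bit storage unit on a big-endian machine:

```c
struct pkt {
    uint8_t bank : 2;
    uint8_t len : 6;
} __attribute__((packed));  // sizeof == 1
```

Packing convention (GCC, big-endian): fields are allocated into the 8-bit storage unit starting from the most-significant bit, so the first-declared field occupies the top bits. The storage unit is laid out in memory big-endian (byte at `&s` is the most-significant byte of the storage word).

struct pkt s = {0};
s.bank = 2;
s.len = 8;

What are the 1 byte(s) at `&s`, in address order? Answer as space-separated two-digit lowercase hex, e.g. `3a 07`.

[6+:2] bank=2 & 0x3 = 0x2; word=0x80
[0+:6] len=8 & 0x3f = 0x8; word=0x88
word = 0x88 → big-endian bytes:
  [0]=0x88

88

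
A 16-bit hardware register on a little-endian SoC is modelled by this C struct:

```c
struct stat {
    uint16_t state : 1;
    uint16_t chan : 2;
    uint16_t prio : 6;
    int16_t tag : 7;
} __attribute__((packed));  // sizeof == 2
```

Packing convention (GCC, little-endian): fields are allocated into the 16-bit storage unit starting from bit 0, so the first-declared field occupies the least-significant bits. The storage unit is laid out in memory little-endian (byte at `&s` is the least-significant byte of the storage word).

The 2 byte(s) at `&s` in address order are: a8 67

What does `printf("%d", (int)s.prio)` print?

53

[0]=0xa8 [1]=0x67 (little-endian) → word 0x67a8
state [0+:1] = (word>>0) & 0x1 = 0
chan [1+:2] = (word>>1) & 0x3 = 0
prio [3+:6] = (word>>3) & 0x3f = 53  ←
tag [9+:7] = (word>>9) & 0x7f = 51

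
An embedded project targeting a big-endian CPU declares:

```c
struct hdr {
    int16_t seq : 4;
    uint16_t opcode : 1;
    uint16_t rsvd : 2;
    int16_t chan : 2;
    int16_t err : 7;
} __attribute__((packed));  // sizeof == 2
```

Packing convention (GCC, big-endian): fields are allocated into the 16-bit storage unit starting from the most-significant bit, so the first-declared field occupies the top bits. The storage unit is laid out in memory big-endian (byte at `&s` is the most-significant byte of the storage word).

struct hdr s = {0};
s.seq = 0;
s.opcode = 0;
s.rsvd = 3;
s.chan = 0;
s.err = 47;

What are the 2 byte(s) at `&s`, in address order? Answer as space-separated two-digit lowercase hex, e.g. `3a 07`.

seq (4b) val=0 bits=0x0 at bit 12: 0x0000
opcode (1b) val=0 bits=0x0 at bit 11: 0x0000
rsvd (2b) val=3 bits=0x3 at bit 9: 0x0600
chan (2b) val=0 bits=0x0 at bit 7: 0x0600
err (7b) val=47 bits=0x2f at bit 0: 0x062f
word = 0x062f → big-endian bytes:
  [0]=0x06  [1]=0x2f

06 2f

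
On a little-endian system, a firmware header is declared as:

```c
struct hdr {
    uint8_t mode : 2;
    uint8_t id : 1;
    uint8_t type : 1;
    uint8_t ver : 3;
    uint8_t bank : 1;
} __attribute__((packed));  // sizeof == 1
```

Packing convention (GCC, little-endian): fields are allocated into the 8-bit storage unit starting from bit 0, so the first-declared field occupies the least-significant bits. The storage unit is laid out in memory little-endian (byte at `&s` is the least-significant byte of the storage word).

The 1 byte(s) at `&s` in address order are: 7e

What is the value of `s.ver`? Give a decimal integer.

7

[0]=0x7e (little-endian) → word 0x7e
mode [0+:2] = (word>>0) & 0x3 = 2
id [2+:1] = (word>>2) & 0x1 = 1
type [3+:1] = (word>>3) & 0x1 = 1
ver [4+:3] = (word>>4) & 0x7 = 7  ←
bank [7+:1] = (word>>7) & 0x1 = 0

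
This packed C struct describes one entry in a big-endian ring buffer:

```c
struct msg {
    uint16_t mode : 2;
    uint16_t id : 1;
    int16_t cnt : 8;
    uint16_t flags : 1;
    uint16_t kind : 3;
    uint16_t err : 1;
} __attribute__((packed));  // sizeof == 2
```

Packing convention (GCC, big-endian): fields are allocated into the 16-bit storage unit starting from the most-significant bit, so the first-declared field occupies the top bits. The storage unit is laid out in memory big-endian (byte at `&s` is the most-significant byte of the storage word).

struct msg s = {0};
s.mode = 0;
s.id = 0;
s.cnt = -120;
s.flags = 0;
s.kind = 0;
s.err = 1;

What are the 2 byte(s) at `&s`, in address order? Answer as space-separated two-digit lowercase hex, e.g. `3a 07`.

11 01

mode:2 = 0 → 0x0 << 14 → word 0x0000
id:1 = 0 → 0x0 << 13 → word 0x0000
cnt:8 = -120 → 0x88 << 5 → word 0x1100
flags:1 = 0 → 0x0 << 4 → word 0x1100
kind:3 = 0 → 0x0 << 1 → word 0x1100
err:1 = 1 → 0x1 << 0 → word 0x1101
word = 0x1101 → big-endian bytes:
  [0]=0x11  [1]=0x01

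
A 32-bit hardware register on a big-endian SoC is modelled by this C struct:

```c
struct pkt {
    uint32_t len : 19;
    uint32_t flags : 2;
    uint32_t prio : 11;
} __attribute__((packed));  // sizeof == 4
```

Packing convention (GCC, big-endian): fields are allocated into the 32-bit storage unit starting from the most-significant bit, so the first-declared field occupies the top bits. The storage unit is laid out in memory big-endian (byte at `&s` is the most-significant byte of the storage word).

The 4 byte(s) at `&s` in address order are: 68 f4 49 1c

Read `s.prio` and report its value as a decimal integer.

284

[0]=0x68 [1]=0xf4 [2]=0x49 [3]=0x1c (big-endian) → word 0x68f4491c
len:19 @ bit 13 → (0x68f4491c>>13)&0x7ffff = 0x347a2
flags:2 @ bit 11 → (0x68f4491c>>11)&0x3 = 0x1
prio:11 @ bit 0 → (0x68f4491c>>0)&0x7ff = 0x11c  ←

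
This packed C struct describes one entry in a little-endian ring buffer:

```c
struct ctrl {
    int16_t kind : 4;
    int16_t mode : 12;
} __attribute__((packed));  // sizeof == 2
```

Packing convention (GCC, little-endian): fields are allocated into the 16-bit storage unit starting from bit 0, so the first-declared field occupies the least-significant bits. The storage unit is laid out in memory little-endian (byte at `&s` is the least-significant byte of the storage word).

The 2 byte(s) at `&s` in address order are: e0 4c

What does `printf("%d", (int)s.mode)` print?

1230

[0]=0xe0 [1]=0x4c (little-endian) → word 0x4ce0
kind:4 @ bit 0 → (0x4ce0>>0)&0xf = 0x0
mode:12 @ bit 4 → (0x4ce0>>4)&0xfff = 0x4ce  ←
mode signed 12b, MSB=0: value = 1230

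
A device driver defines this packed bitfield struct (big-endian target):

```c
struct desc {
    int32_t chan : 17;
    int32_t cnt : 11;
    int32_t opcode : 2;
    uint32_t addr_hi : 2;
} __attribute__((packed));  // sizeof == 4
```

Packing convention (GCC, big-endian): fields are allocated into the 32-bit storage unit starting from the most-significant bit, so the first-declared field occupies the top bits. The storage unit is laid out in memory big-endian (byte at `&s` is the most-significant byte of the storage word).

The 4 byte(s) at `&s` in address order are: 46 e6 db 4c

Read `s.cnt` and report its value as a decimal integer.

-588

[0]=0x46 [1]=0xe6 [2]=0xdb [3]=0x4c (big-endian) → word 0x46e6db4c
chan [15+:17] = (word>>15) & 0x1ffff = 36301
cnt [4+:11] = (word>>4) & 0x7ff = 1460  ←
opcode [2+:2] = (word>>2) & 0x3 = 3
addr_hi [0+:2] = (word>>0) & 0x3 = 0
cnt signed 11b, MSB=1: 1460 - 2048 = -588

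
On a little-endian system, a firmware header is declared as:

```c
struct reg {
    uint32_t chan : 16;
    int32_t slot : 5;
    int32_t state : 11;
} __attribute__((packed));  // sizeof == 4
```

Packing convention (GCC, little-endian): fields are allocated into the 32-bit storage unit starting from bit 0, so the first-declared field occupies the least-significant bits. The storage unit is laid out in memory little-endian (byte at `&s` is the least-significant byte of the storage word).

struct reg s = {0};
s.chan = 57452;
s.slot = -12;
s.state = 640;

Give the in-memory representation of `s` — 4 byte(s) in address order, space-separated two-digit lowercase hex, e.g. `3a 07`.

6c e0 14 50

[0+:16] chan=57452 & 0xffff = 0xe06c; word=0x0000e06c
[16+:5] slot=-12 & 0x1f = 0x14; word=0x0014e06c
[21+:11] state=640 & 0x7ff = 0x280; word=0x5014e06c
word = 0x5014e06c → little-endian bytes:
  [0]=0x6c  [1]=0xe0  [2]=0x14  [3]=0x50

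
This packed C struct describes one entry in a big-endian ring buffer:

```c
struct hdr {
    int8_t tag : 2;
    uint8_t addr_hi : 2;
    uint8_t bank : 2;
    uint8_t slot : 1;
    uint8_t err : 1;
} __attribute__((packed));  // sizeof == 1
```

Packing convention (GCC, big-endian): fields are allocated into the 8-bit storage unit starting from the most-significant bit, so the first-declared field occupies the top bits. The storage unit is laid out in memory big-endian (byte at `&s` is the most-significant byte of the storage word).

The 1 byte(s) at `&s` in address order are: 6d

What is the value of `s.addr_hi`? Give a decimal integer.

2

[0]=0x6d (big-endian) → word 0x6d
tag:2 @ bit 6 → (0x6d>>6)&0x3 = 0x1
addr_hi:2 @ bit 4 → (0x6d>>4)&0x3 = 0x2  ←
bank:2 @ bit 2 → (0x6d>>2)&0x3 = 0x3
slot:1 @ bit 1 → (0x6d>>1)&0x1 = 0x0
err:1 @ bit 0 → (0x6d>>0)&0x1 = 0x1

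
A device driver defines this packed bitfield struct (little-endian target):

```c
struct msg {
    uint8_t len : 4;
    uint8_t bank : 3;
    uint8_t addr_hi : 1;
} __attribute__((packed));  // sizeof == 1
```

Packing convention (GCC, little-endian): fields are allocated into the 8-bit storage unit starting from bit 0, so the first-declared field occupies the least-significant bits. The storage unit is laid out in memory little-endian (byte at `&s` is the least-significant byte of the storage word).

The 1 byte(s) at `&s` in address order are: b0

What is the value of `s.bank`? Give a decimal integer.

[0]=0xb0 (little-endian) → word 0xb0
len:4 @ bit 0 → (0xb0>>0)&0xf = 0x0
bank:3 @ bit 4 → (0xb0>>4)&0x7 = 0x3  ←
addr_hi:1 @ bit 7 → (0xb0>>7)&0x1 = 0x1

3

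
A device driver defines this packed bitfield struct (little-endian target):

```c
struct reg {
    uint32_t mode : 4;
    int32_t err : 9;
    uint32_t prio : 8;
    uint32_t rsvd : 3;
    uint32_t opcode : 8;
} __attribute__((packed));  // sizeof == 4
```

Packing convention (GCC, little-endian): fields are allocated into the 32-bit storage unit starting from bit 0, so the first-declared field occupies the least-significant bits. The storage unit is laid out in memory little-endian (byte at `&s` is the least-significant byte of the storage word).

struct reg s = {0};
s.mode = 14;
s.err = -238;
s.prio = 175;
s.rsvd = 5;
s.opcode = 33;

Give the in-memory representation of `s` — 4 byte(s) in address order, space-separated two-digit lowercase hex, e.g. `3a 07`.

[0+:4] mode=14 & 0xf = 0xe; word=0x0000000e
[4+:9] err=-238 & 0x1ff = 0x112; word=0x0000112e
[13+:8] prio=175 & 0xff = 0xaf; word=0x0015f12e
[21+:3] rsvd=5 & 0x7 = 0x5; word=0x00b5f12e
[24+:8] opcode=33 & 0xff = 0x21; word=0x21b5f12e
word = 0x21b5f12e → little-endian bytes:
  [0]=0x2e  [1]=0xf1  [2]=0xb5  [3]=0x21

2e f1 b5 21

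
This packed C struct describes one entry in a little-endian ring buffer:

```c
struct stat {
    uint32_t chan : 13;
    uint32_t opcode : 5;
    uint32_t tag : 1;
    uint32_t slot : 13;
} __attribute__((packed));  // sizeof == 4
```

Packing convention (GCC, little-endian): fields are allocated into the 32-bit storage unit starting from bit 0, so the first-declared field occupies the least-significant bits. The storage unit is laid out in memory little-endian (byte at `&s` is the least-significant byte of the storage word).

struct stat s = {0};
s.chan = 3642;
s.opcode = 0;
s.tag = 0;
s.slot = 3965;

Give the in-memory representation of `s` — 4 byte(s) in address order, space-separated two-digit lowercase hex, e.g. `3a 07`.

[0+:13] chan=3642 & 0x1fff = 0xe3a; word=0x00000e3a
[13+:5] opcode=0 & 0x1f = 0x0; word=0x00000e3a
[18+:1] tag=0 & 0x1 = 0x0; word=0x00000e3a
[19+:13] slot=3965 & 0x1fff = 0xf7d; word=0x7be80e3a
word = 0x7be80e3a → little-endian bytes:
  [0]=0x3a  [1]=0x0e  [2]=0xe8  [3]=0x7b

3a 0e e8 7b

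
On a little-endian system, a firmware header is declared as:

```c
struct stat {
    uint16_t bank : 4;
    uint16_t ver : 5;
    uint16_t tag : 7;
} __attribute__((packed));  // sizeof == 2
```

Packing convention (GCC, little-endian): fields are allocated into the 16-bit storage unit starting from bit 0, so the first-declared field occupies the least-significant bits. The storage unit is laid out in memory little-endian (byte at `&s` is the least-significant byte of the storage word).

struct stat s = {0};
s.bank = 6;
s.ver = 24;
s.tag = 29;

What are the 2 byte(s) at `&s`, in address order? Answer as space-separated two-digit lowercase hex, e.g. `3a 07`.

86 3b

bank (4b) val=6 bits=0x6 at bit 0: 0x0006
ver (5b) val=24 bits=0x18 at bit 4: 0x0186
tag (7b) val=29 bits=0x1d at bit 9: 0x3b86
word = 0x3b86 → little-endian bytes:
  [0]=0x86  [1]=0x3b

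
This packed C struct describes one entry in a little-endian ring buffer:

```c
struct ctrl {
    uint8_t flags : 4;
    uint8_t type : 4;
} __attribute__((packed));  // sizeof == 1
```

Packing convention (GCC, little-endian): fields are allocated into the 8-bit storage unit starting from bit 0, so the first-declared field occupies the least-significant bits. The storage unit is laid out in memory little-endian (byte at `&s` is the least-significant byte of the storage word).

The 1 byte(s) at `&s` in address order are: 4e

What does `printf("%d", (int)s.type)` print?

4

[0]=0x4e (little-endian) → word 0x4e
flags [0+:4] = (word>>0) & 0xf = 14
type [4+:4] = (word>>4) & 0xf = 4  ←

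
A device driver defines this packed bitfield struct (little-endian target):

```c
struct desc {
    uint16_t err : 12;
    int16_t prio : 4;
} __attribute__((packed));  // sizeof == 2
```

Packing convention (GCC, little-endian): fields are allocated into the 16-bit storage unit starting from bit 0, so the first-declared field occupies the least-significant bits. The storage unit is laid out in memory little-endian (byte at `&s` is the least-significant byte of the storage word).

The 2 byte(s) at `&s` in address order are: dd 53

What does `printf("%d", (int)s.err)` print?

989

[0]=0xdd [1]=0x53 (little-endian) → word 0x53dd
err:12 @ bit 0 → (0x53dd>>0)&0xfff = 0x3dd  ←
prio:4 @ bit 12 → (0x53dd>>12)&0xf = 0x5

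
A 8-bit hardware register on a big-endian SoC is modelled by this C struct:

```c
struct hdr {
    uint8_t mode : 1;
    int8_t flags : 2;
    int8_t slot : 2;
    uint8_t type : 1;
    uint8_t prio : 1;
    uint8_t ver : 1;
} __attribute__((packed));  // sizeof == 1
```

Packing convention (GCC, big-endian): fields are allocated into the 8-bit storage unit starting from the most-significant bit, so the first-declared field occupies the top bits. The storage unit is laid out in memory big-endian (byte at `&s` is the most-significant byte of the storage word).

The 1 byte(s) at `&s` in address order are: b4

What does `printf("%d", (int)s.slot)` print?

[0]=0xb4 (big-endian) → word 0xb4
mode:1 @ bit 7 → (0xb4>>7)&0x1 = 0x1
flags:2 @ bit 5 → (0xb4>>5)&0x3 = 0x1
slot:2 @ bit 3 → (0xb4>>3)&0x3 = 0x2  ←
type:1 @ bit 2 → (0xb4>>2)&0x1 = 0x1
prio:1 @ bit 1 → (0xb4>>1)&0x1 = 0x0
ver:1 @ bit 0 → (0xb4>>0)&0x1 = 0x0
slot signed 2b, MSB=1: 2 - 4 = -2

-2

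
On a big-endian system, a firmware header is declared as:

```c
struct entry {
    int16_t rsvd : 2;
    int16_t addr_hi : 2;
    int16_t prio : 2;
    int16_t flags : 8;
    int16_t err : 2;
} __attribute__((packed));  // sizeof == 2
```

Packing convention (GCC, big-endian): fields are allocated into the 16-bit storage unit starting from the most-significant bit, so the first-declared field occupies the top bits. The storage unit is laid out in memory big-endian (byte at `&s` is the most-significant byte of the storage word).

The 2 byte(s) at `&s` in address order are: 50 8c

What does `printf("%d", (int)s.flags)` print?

35

[0]=0x50 [1]=0x8c (big-endian) → word 0x508c
rsvd [14+:2] = (word>>14) & 0x3 = 1
addr_hi [12+:2] = (word>>12) & 0x3 = 1
prio [10+:2] = (word>>10) & 0x3 = 0
flags [2+:8] = (word>>2) & 0xff = 35  ←
err [0+:2] = (word>>0) & 0x3 = 0
flags signed 8b, MSB=0: value = 35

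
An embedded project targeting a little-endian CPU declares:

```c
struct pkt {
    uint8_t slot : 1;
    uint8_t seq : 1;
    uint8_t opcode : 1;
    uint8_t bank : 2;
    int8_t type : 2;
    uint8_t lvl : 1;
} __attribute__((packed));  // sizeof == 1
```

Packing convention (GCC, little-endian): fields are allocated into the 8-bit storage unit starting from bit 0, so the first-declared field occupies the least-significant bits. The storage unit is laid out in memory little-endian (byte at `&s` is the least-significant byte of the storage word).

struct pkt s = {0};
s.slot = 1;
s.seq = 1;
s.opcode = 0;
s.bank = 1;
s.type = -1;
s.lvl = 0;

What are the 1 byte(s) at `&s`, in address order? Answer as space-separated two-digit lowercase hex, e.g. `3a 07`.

6b

slot:1 = 1 → 0x1 << 0 → word 0x01
seq:1 = 1 → 0x1 << 1 → word 0x03
opcode:1 = 0 → 0x0 << 2 → word 0x03
bank:2 = 1 → 0x1 << 3 → word 0x0b
type:2 = -1 → 0x3 << 5 → word 0x6b
lvl:1 = 0 → 0x0 << 7 → word 0x6b
word = 0x6b → little-endian bytes:
  [0]=0x6b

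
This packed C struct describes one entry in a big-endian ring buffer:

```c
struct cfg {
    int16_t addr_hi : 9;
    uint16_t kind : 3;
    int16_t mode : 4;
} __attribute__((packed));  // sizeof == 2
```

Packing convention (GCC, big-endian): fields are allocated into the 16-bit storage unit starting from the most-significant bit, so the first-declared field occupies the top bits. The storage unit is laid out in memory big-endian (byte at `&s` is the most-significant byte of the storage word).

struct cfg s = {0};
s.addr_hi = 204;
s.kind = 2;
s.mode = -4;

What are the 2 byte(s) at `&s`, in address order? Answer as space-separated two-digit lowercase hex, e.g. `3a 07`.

66 2c

addr_hi:9 = 204 → 0xcc << 7 → word 0x6600
kind:3 = 2 → 0x2 << 4 → word 0x6620
mode:4 = -4 → 0xc << 0 → word 0x662c
word = 0x662c → big-endian bytes:
  [0]=0x66  [1]=0x2c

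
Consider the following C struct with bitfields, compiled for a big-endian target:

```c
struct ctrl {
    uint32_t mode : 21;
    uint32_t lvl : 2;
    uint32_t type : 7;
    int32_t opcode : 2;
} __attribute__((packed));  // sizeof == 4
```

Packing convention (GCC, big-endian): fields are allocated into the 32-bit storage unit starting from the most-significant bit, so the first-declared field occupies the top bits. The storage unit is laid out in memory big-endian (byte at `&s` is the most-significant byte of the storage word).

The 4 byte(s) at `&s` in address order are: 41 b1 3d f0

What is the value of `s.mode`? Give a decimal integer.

538151

[0]=0x41 [1]=0xb1 [2]=0x3d [3]=0xf0 (big-endian) → word 0x41b13df0
mode:21 @ bit 11 → (0x41b13df0>>11)&0x1fffff = 0x83627  ←
lvl:2 @ bit 9 → (0x41b13df0>>9)&0x3 = 0x2
type:7 @ bit 2 → (0x41b13df0>>2)&0x7f = 0x7c
opcode:2 @ bit 0 → (0x41b13df0>>0)&0x3 = 0x0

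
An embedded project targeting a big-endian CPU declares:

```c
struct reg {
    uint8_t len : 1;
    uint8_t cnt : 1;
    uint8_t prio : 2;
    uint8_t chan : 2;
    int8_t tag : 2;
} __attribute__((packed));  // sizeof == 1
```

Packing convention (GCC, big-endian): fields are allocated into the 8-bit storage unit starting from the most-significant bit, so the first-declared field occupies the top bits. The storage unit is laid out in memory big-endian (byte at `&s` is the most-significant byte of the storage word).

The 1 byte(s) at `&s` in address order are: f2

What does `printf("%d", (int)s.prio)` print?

[0]=0xf2 (big-endian) → word 0xf2
len [7+:1] = (word>>7) & 0x1 = 1
cnt [6+:1] = (word>>6) & 0x1 = 1
prio [4+:2] = (word>>4) & 0x3 = 3  ←
chan [2+:2] = (word>>2) & 0x3 = 0
tag [0+:2] = (word>>0) & 0x3 = 2

3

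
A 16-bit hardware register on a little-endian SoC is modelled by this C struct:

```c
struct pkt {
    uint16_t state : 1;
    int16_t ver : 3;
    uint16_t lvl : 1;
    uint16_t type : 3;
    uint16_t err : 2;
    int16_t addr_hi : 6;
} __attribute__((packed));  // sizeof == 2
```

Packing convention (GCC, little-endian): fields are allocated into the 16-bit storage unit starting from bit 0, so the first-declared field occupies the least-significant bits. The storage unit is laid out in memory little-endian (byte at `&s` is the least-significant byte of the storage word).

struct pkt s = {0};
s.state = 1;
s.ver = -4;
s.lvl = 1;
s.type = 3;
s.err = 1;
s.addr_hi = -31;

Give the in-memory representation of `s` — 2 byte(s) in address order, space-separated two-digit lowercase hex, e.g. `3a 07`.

[0+:1] state=1 & 0x1 = 0x1; word=0x0001
[1+:3] ver=-4 & 0x7 = 0x4; word=0x0009
[4+:1] lvl=1 & 0x1 = 0x1; word=0x0019
[5+:3] type=3 & 0x7 = 0x3; word=0x0079
[8+:2] err=1 & 0x3 = 0x1; word=0x0179
[10+:6] addr_hi=-31 & 0x3f = 0x21; word=0x8579
word = 0x8579 → little-endian bytes:
  [0]=0x79  [1]=0x85

79 85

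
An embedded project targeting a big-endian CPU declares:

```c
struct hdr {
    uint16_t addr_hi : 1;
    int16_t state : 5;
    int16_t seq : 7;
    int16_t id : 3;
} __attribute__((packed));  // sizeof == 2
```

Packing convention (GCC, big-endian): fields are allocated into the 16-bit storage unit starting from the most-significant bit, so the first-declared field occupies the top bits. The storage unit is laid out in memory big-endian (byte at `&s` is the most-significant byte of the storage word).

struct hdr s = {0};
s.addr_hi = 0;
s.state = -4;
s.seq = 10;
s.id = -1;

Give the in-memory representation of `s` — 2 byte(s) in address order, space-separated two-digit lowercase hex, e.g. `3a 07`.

70 57

[15+:1] addr_hi=0 & 0x1 = 0x0; word=0x0000
[10+:5] state=-4 & 0x1f = 0x1c; word=0x7000
[3+:7] seq=10 & 0x7f = 0xa; word=0x7050
[0+:3] id=-1 & 0x7 = 0x7; word=0x7057
word = 0x7057 → big-endian bytes:
  [0]=0x70  [1]=0x57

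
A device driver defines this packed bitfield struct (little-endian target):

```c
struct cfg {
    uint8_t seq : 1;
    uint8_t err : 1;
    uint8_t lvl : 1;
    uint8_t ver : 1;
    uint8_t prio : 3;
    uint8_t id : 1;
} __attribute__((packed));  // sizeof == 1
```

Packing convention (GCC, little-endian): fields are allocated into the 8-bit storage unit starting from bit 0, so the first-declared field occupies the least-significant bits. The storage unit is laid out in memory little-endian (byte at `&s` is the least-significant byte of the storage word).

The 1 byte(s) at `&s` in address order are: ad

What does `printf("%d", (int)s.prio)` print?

2

[0]=0xad (little-endian) → word 0xad
seq [0+:1] = (word>>0) & 0x1 = 1
err [1+:1] = (word>>1) & 0x1 = 0
lvl [2+:1] = (word>>2) & 0x1 = 1
ver [3+:1] = (word>>3) & 0x1 = 1
prio [4+:3] = (word>>4) & 0x7 = 2  ←
id [7+:1] = (word>>7) & 0x1 = 1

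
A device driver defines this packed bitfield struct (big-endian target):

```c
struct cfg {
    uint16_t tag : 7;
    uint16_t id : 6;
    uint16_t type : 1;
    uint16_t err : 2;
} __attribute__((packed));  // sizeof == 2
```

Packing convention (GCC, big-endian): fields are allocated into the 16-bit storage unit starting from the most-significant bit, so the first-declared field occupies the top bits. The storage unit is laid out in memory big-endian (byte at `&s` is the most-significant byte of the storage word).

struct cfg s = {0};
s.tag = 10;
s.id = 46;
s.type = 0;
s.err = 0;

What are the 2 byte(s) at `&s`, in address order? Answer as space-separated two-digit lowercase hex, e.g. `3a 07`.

15 70

tag:7 = 10 → 0xa << 9 → word 0x1400
id:6 = 46 → 0x2e << 3 → word 0x1570
type:1 = 0 → 0x0 << 2 → word 0x1570
err:2 = 0 → 0x0 << 0 → word 0x1570
word = 0x1570 → big-endian bytes:
  [0]=0x15  [1]=0x70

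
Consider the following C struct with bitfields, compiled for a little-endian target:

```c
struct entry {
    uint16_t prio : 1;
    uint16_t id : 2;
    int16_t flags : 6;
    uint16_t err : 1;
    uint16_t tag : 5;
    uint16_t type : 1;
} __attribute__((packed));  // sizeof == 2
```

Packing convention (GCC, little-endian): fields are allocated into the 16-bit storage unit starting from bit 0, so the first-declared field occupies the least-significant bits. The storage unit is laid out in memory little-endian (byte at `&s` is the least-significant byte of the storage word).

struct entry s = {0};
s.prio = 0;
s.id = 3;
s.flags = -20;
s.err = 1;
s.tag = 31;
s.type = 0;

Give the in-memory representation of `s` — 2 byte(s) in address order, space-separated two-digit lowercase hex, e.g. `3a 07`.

prio:1 = 0 → 0x0 << 0 → word 0x0000
id:2 = 3 → 0x3 << 1 → word 0x0006
flags:6 = -20 → 0x2c << 3 → word 0x0166
err:1 = 1 → 0x1 << 9 → word 0x0366
tag:5 = 31 → 0x1f << 10 → word 0x7f66
type:1 = 0 → 0x0 << 15 → word 0x7f66
word = 0x7f66 → little-endian bytes:
  [0]=0x66  [1]=0x7f

66 7f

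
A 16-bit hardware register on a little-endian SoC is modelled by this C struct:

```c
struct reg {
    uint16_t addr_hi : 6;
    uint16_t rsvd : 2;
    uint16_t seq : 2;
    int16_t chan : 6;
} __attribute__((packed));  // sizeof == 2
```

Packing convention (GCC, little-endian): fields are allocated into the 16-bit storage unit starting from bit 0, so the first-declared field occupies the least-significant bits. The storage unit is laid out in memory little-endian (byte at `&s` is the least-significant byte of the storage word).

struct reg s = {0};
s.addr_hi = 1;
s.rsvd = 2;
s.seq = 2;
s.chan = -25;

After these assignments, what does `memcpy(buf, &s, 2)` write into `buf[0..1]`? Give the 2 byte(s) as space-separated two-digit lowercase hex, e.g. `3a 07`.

addr_hi:6 = 1 → 0x1 << 0 → word 0x0001
rsvd:2 = 2 → 0x2 << 6 → word 0x0081
seq:2 = 2 → 0x2 << 8 → word 0x0281
chan:6 = -25 → 0x27 << 10 → word 0x9e81
word = 0x9e81 → little-endian bytes:
  [0]=0x81  [1]=0x9e

81 9e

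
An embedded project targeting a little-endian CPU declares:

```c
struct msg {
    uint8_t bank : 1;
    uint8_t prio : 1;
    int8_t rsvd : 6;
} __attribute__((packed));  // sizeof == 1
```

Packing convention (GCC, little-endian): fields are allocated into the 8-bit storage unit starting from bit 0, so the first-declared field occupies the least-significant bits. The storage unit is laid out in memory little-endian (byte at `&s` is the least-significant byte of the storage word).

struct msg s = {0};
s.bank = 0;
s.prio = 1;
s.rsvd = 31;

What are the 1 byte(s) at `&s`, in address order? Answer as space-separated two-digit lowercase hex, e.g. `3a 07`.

bank (1b) val=0 bits=0x0 at bit 0: 0x00
prio (1b) val=1 bits=0x1 at bit 1: 0x02
rsvd (6b) val=31 bits=0x1f at bit 2: 0x7e
word = 0x7e → little-endian bytes:
  [0]=0x7e

7e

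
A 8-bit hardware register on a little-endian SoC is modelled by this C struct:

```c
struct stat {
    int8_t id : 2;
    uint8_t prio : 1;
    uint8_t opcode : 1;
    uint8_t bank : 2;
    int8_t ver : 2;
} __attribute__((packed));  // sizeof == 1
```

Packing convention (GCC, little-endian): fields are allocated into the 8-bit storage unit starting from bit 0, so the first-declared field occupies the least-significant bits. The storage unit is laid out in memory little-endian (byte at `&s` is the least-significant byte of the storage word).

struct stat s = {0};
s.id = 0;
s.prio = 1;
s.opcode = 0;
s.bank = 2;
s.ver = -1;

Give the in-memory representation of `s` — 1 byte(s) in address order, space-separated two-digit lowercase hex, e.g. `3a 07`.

[0+:2] id=0 & 0x3 = 0x0; word=0x00
[2+:1] prio=1 & 0x1 = 0x1; word=0x04
[3+:1] opcode=0 & 0x1 = 0x0; word=0x04
[4+:2] bank=2 & 0x3 = 0x2; word=0x24
[6+:2] ver=-1 & 0x3 = 0x3; word=0xe4
word = 0xe4 → little-endian bytes:
  [0]=0xe4

e4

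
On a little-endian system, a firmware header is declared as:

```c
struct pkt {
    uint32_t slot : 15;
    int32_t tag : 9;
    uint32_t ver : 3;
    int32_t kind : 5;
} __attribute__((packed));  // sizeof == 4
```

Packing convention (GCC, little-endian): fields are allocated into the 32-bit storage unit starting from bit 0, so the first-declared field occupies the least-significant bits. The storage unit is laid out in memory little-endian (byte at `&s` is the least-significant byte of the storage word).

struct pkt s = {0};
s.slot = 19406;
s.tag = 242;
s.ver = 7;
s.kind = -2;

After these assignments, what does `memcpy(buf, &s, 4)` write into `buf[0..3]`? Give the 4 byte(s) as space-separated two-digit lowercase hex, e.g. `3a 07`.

[0+:15] slot=19406 & 0x7fff = 0x4bce; word=0x00004bce
[15+:9] tag=242 & 0x1ff = 0xf2; word=0x00794bce
[24+:3] ver=7 & 0x7 = 0x7; word=0x07794bce
[27+:5] kind=-2 & 0x1f = 0x1e; word=0xf7794bce
word = 0xf7794bce → little-endian bytes:
  [0]=0xce  [1]=0x4b  [2]=0x79  [3]=0xf7

ce 4b 79 f7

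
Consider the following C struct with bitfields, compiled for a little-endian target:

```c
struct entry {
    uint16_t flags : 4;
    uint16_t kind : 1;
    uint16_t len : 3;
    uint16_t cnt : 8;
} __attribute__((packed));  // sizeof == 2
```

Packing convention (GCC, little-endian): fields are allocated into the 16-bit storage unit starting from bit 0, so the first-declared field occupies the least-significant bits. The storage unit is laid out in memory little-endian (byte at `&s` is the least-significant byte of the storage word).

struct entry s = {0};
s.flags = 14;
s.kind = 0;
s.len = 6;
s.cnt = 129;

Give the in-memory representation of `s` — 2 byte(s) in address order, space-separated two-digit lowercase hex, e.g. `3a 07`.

ce 81

flags (4b) val=14 bits=0xe at bit 0: 0x000e
kind (1b) val=0 bits=0x0 at bit 4: 0x000e
len (3b) val=6 bits=0x6 at bit 5: 0x00ce
cnt (8b) val=129 bits=0x81 at bit 8: 0x81ce
word = 0x81ce → little-endian bytes:
  [0]=0xce  [1]=0x81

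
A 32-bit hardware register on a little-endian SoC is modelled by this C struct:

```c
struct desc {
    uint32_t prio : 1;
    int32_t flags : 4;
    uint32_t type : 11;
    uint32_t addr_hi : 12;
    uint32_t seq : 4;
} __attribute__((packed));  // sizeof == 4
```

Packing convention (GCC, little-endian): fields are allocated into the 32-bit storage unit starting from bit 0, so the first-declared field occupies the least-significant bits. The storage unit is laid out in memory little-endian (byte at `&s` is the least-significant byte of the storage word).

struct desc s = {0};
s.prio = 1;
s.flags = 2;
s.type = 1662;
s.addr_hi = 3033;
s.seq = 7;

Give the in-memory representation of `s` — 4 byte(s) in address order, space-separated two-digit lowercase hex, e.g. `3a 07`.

c5 cf d9 7b

prio (1b) val=1 bits=0x1 at bit 0: 0x00000001
flags (4b) val=2 bits=0x2 at bit 1: 0x00000005
type (11b) val=1662 bits=0x67e at bit 5: 0x0000cfc5
addr_hi (12b) val=3033 bits=0xbd9 at bit 16: 0x0bd9cfc5
seq (4b) val=7 bits=0x7 at bit 28: 0x7bd9cfc5
word = 0x7bd9cfc5 → little-endian bytes:
  [0]=0xc5  [1]=0xcf  [2]=0xd9  [3]=0x7b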